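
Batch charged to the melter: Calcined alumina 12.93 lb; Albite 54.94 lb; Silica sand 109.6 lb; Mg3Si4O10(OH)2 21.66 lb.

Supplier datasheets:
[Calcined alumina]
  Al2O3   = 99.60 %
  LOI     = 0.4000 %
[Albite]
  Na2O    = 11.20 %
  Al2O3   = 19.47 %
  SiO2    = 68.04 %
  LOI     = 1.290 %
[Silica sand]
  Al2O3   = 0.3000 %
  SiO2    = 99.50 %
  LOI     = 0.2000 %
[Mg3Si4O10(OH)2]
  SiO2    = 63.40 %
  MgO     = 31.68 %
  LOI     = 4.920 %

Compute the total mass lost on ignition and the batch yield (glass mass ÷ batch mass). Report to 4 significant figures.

LOI loss = 2.045 lb; glass = 197.1 lb; yield = 98.97%

The working math keeps full float precision from first step to last. In-progress results are printed (rounded to four significant figures) on the page; a single rounding produces each reported result. All derived quantities, including LOI, the four compositions, totals, glass mass, yield, are rebuilt starting from the weights on 197.1 lb of glass at full float precision, exactly as shown in question or answer.
Loss on ignition, line by line:
  Calcined alumina: 12.93 × 0.004000 = 0.05172 lb
  Albite: 54.94 × 0.01290 = 0.7087 lb
  Silica sand: 109.6 × 0.002000 = 0.2192 lb
  Mg3Si4O10(OH)2: 21.66 × 0.04920 = 1.066 lb
Total LOI = 2.045 lb
Glass = batch − LOI = 199.1 − 2.045 = 197.1 lb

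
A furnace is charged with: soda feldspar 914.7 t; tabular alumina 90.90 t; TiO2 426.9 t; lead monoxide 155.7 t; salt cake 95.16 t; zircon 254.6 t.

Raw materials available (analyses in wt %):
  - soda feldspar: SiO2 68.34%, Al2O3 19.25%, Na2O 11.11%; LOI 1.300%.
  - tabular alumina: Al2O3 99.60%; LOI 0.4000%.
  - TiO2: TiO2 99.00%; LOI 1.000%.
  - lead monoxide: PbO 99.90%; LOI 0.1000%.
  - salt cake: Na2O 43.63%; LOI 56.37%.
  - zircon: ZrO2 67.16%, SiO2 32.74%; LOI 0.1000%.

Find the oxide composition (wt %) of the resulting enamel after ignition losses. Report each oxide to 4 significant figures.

Glass mass = 1867 t (batch 1938 − LOI 70.58).
Composition: TiO2 22.63%, ZrO2 9.157%, PbO 8.330%, SiO2 37.94%, Al2O3 14.28%, Na2O 7.665%

Intermediates are printed, with 4-significant-digit rounding, within the worked lines. The whole derivation maintains exact precision in all steps. Every reported number takes exactly one rounding. Derived quantities (the six compositions, yield, totals, glass mass, LOI) are re-derived at exact precision using the weight values at 1867 t of glass exactly as shown in the question or the answer.
Oxide masses out of the charge:
  TiO2: 426.9·0.9900 = 422.6 t
  ZrO2: 254.6·0.6716 = 171.0 t
  PbO: 155.7·0.9990 = 155.5 t
  SiO2: 914.7·0.6834 + 254.6·0.3274 = 708.5 t
  Al2O3: 914.7·0.1925 + 90.90·0.9960 = 266.6 t
  Na2O: 914.7·0.1111 + 95.16·0.4363 = 143.1 t
LOI: 914.7·0.01300 + 90.90·0.004000 + 426.9·0.01000 + 155.7·0.001000 + 95.16·0.5637 + 254.6·0.001000 = 70.58 t
Net of LOI, the glass mass = 1938 − 70.58 = 1867 t (matching Σ of the oxides)
each oxide over glass, ×100, is wt %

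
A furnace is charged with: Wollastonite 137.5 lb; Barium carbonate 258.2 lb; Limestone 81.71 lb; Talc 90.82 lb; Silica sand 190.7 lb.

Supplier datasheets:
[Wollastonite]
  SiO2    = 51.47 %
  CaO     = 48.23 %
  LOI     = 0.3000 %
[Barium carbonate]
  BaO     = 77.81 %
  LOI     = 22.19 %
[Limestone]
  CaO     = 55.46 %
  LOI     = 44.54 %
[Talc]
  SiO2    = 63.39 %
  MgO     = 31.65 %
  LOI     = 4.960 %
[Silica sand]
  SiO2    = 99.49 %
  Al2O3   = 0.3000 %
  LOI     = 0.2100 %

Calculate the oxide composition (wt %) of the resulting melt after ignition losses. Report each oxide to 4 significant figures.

Glass mass = 659.9 lb (batch 758.9 − LOI 99.01).
Composition: SiO2 48.20%, CaO 16.92%, BaO 30.44%, Al2O3 0.08669%, MgO 4.356%

Each numeric step keeps full float precision from first step to last — working values appear, rounded to four significant figures, when written out. Each reported number takes exactly one rounding — the derived quantities (glass mass, the five compositions, LOI, the yield, totals) are rebuilt starting from the weights at 659.9 lb of glass at full float precision, as they appear in problem or answer.
Per-oxide mass from batch:
  SiO2: 137.5·0.5147 + 90.82·0.6339 + 190.7·0.9949 = 318.1 lb
  CaO: 137.5·0.4823 + 81.71·0.5546 = 111.6 lb
  BaO: 258.2·0.7781 = 200.9 lb
  Al2O3: 190.7·0.003000 = 0.5721 lb
  MgO: 90.82·0.3165 = 28.74 lb
LOI: 137.5·0.003000 + 258.2·0.2219 + 81.71·0.4454 + 90.82·0.04960 + 190.7·0.002100 = 99.01 lb
Resulting glass, batch − LOI: 758.9 − 99.01 = 659.9 lb (= the summed oxide contributions)
wt % = 100 × oxide mass / glass mass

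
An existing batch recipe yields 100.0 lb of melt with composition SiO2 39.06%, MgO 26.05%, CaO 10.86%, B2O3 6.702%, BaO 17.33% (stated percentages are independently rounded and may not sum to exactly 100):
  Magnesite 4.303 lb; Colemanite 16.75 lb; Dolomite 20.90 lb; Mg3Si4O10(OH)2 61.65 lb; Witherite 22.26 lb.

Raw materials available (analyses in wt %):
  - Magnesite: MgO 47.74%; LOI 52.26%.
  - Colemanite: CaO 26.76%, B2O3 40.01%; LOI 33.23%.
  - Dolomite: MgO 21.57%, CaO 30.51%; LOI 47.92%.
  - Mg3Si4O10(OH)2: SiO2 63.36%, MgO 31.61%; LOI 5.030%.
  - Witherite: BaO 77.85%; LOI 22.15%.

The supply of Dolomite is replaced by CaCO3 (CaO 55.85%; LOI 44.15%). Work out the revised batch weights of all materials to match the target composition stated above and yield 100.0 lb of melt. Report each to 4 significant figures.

Every computation keeps full float precision through every step. The intermediate values are displayed rounded to 4 significant figures alongside each step; every reported number is rounded just once — all derived quantities (net glass mass, ignition loss, the yield, the totals, five oxide percentages) are recomputed in full precision from the batch weights per 100.0 lb of glass, exactly as shown in the question or the answer.
Oxide mass targets, per 100.0 lb melt:
  SiO2: 39.06% × 100.0 = 39.06 lb
  MgO: 26.05% × 100.0 = 26.05 lb
  CaO: 10.86% × 100.0 = 10.86 lb
  B2O3: 6.702% × 100.0 = 6.702 lb
  BaO: 17.33% × 100.0 = 17.33 lb
Sums-versus-targets review applying the batch weights above, under the basis named above (summed amounts equal target values within answer rounding):
  SiO2: 61.65·0.6336 = 39.06 lb (target 39.06 lb)
  MgO: 13.75·0.4774 + 61.65·0.3161 = 26.05 lb (target 26.05 lb)
  CaO: 16.75·0.2676 + 11.42·0.5585 = 10.86 lb (target 10.86 lb)
  B2O3: 16.75·0.4001 = 6.702 lb (target 6.702 lb)
  BaO: 22.26·0.7785 = 17.33 lb (target 17.33 lb)
The glass-mass cross-check: batch Σ − ignition loss = 100.0 lb (targets for the oxides total 100.0 lb; the stated basis being 100.0 lb — gaps are rounding artifacts).
Adding the batch up: Σ batch = 125.8 lb; loss to ignition Σ batch·LOI = 25.83 lb; yield = glass ÷ total batch = 79.48%.

Revised batch per 100.0 lb melt:
  Magnesite: 13.75 lb
  Colemanite: 16.75 lb
  CaCO3: 11.42 lb
  Mg3Si4O10(OH)2: 61.65 lb
  Witherite: 22.26 lb
Total batch = 125.8 lb; LOI loss = 25.83 lb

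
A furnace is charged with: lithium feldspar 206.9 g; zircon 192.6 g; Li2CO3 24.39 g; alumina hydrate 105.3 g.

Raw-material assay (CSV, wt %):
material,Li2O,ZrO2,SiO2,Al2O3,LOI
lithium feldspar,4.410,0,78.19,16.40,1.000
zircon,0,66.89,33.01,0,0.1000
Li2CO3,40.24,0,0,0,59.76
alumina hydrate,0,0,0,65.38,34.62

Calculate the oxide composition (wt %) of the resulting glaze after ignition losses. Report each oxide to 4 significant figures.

Glass mass = 475.9 g (batch 529.2 − LOI 53.29).
Composition: Li2O 3.980%, ZrO2 27.07%, SiO2 47.35%, Al2O3 21.60%

The intermediate values are displayed rounded to 4 significant digits in the working. All arithmetic maintains full float precision all the way through. Each reported figure takes exactly one rounding — the derived quantities, including the four compositions, yield, LOI, totals, glass mass, are rebuilt using the weight values on 475.9 g of glass in exact precision as written in either problem or answer.
What the batch supplies per oxide:
  Li2O: 206.9·0.04410 + 24.39·0.4024 = 18.94 g
  ZrO2: 192.6·0.6689 = 128.8 g
  SiO2: 206.9·0.7819 + 192.6·0.3301 = 225.4 g
  Al2O3: 206.9·0.1640 + 105.3·0.6538 = 102.8 g
LOI: 206.9·0.01000 + 192.6·0.001000 + 24.39·0.5976 + 105.3·0.3462 = 53.29 g
Glass = total batch minus LOI = 529.2 − 53.29 = 475.9 g (equal to the oxide-mass sum)
oxide / glass × 100 gives the wt %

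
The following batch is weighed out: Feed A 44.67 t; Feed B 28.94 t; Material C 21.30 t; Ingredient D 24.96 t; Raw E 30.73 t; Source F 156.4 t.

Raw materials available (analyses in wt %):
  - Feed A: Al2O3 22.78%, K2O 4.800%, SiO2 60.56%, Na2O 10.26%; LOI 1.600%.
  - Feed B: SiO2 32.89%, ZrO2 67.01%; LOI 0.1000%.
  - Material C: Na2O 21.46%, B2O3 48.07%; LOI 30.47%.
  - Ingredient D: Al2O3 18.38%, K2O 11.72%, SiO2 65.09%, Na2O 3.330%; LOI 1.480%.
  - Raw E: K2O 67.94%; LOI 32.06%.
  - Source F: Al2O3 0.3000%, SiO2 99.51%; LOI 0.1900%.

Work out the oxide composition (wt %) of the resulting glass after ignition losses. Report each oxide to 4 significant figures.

All internal work runs at full float precision through the solve — values along the way appear rounded to four significant digits as written — exactly one rounding is applied to every reported figure; derived quantities (net glass mass, LOI, the six compositions, yield, the totals) are re-derived using the weight values per 289.2 t of glass in exact precision as written in the problem or answer text.
Oxide masses out of the charge:
  Al2O3: 44.67·0.2278 + 24.96·0.1838 + 156.4·0.003000 = 15.23 t
  K2O: 44.67·0.04800 + 24.96·0.1172 + 30.73·0.6794 = 25.95 t
  SiO2: 44.67·0.6056 + 28.94·0.3289 + 24.96·0.6509 + 156.4·0.9951 = 208.5 t
  Na2O: 44.67·0.1026 + 21.30·0.2146 + 24.96·0.03330 = 9.985 t
  B2O3: 21.30·0.4807 = 10.24 t
  ZrO2: 28.94·0.6701 = 19.39 t
LOI: 44.67·0.01600 + 28.94·0.001000 + 21.30·0.3047 + 24.96·0.01480 + 30.73·0.3206 + 156.4·0.001900 = 17.75 t
Resulting glass, batch − LOI: 307.0 − 17.75 = 289.2 t (= Σ oxide masses)
each oxide over glass, ×100, is wt %

Glass mass = 289.2 t (batch 307.0 − LOI 17.75).
Composition: Al2O3 5.266%, K2O 8.971%, SiO2 72.07%, Na2O 3.452%, B2O3 3.540%, ZrO2 6.705%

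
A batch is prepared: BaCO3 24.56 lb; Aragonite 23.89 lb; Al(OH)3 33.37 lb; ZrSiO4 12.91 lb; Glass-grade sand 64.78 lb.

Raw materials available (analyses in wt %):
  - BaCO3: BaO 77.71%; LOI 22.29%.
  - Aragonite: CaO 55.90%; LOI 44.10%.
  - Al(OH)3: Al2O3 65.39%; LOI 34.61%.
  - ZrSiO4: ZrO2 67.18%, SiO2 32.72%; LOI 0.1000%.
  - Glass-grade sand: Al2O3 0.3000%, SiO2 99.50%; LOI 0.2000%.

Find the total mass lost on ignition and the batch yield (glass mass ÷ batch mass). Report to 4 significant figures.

LOI loss = 27.70 lb; glass = 131.8 lb; yield = 82.63%

The whole derivation maintains full precision throughout; the intermediate values appear, with 4-significant-digit rounding, as written; a single rounding produces each reported result. All derived quantities, which include the totals, LOI, the yield, net glass mass, five oxide percentages, are carried at exact precision, as set out in problem or answer, starting from the weights for 131.8 lb of glass.
Ignition loss by material:
  BaCO3: 24.56 × 0.2229 = 5.474 lb
  Aragonite: 23.89 × 0.4410 = 10.54 lb
  Al(OH)3: 33.37 × 0.3461 = 11.55 lb
  ZrSiO4: 12.91 × 0.001000 = 0.01291 lb
  Glass-grade sand: 64.78 × 0.002000 = 0.1296 lb
Total LOI = 27.70 lb
Glass = batch − LOI = 159.5 − 27.70 = 131.8 lb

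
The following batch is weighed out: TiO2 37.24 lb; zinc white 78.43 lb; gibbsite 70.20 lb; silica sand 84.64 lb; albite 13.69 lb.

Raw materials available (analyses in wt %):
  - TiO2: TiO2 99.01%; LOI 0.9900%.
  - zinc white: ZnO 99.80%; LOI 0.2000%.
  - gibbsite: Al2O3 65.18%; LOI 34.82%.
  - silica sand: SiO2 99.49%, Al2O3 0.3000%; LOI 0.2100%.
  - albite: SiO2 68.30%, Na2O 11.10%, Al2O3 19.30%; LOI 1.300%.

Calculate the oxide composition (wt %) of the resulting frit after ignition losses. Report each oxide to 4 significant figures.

Every computation runs at exact precision in all steps; values along the way are shown (rounded to four significant figures) in the working — every reported result is rounded exactly once. The derived quantities (the five compositions, yield, net glass mass, LOI, totals) are rebuilt starting from the weights per 258.9 lb of glass in full precision as written in problem or answer.
Delivered oxide masses:
  SiO2: 84.64·0.9949 + 13.69·0.6830 = 93.56 lb
  TiO2: 37.24·0.9901 = 36.87 lb
  Na2O: 13.69·0.1110 = 1.520 lb
  ZnO: 78.43·0.9980 = 78.27 lb
  Al2O3: 70.20·0.6518 + 84.64·0.003000 + 13.69·0.1930 = 48.65 lb
LOI: 37.24·0.009900 + 78.43·0.002000 + 70.20·0.3482 + 84.64·0.002100 + 13.69·0.01300 = 25.32 lb
Resulting glass, batch − LOI: 284.2 − 25.32 = 258.9 lb (equal to the oxide-mass sum)
wt % = oxide mass / glass mass × 100

Glass mass = 258.9 lb (batch 284.2 − LOI 25.32).
Composition: SiO2 36.14%, TiO2 14.24%, Na2O 0.5870%, ZnO 30.24%, Al2O3 18.79%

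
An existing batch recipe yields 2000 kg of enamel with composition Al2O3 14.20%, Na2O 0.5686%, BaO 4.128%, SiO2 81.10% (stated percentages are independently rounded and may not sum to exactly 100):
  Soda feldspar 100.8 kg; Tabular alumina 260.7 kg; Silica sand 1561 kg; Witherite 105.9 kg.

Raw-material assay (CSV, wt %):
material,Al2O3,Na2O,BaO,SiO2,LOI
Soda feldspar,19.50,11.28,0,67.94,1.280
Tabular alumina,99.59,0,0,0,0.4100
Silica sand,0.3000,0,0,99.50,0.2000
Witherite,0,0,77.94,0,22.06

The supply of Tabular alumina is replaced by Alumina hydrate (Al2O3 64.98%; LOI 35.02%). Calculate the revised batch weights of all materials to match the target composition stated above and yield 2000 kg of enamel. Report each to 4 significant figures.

The whole derivation runs at full float precision from start to finish. Working values are printed, rounded to 4 significant digits, in the printout. Each reported number is rounded only once; derived quantities are re-derived in full precision (four oxide percentages, totals, glass mass, LOI, the yield) from the batch weights per 2000 kg of glass precisely as stated by the problem or the answer.
Target masses of each oxide per 2000 kg enamel:
  Al2O3: 14.20% × 2000 = 284.0 kg
  Na2O: 0.5686% × 2000 = 11.37 kg
  BaO: 4.128% × 2000 = 82.56 kg
  SiO2: 81.10% × 2000 = 1622 kg
Checking each oxide sum with the batch weights as given, against the basis in use (every target is met by its sum inside rounding margins):
  Al2O3: 100.8·0.1950 + 399.6·0.6498 + 1561·0.003000 = 284.0 kg (target 284.0 kg)
  Na2O: 100.8·0.1128 = 11.37 kg (target 11.37 kg)
  BaO: 105.9·0.7794 = 82.54 kg (target 82.56 kg)
  SiO2: 100.8·0.6794 + 1561·0.9950 = 1622 kg (target 1622 kg)
Consistency of the glass mass: total batch − LOI = 2000 kg (the Σ of target masses is 2000 kg; with the basis standing at 2000 kg — deltas are rounding alone).
Summing the batch: Σ batch = 2167 kg; LOI loss = Σ batch·LOI = 167.7 kg; yield: glass divided by total = 92.26%.

Revised batch per 2000 kg enamel:
  Soda feldspar: 100.8 kg
  Alumina hydrate: 399.6 kg
  Silica sand: 1561 kg
  Witherite: 105.9 kg
Total batch = 2167 kg; LOI loss = 167.7 kg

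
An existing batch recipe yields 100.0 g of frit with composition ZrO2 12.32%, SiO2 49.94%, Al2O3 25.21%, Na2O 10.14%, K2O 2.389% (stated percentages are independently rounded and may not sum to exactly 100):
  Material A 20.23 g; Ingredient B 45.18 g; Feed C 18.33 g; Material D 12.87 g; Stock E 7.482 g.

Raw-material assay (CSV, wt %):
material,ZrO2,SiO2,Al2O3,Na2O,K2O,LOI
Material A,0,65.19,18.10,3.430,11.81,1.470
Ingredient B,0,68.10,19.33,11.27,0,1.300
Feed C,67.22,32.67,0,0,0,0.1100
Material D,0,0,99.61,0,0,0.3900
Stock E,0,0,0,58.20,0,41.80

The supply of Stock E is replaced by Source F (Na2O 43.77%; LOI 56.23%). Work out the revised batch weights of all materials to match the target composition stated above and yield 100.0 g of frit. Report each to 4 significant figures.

Revised batch per 100.0 g frit:
  Material A: 20.23 g
  Ingredient B: 45.18 g
  Feed C: 18.33 g
  Material D: 12.87 g
  Source F: 9.949 g
Total batch = 106.6 g; LOI loss = 6.549 g

Intermediates are shown (rounded to 4 significant figures) across the worked steps. Each numeric step runs at exact precision through every step. Every reported value takes exactly one rounding — the derived quantities are rebuilt in full precision (yield, the totals, LOI, five oxide percentages, net glass mass) from the batch weights for 100.0 g of glass as they appear in problem or answer.
Target masses of each oxide per 100.0 g frit:
  ZrO2: 12.32% × 100.0 = 12.32 g
  SiO2: 49.94% × 100.0 = 49.94 g
  Al2O3: 25.21% × 100.0 = 25.21 g
  Na2O: 10.14% × 100.0 = 10.14 g
  K2O: 2.389% × 100.0 = 2.389 g
A balance pass over the oxides, applying the batch weights above, for the quoted basis mass (oxide sums agree with the targets given rounding of the digits):
  ZrO2: 18.33·0.6722 = 12.32 g (target 12.32 g)
  SiO2: 20.23·0.6519 + 45.18·0.6810 + 18.33·0.3267 = 49.94 g (target 49.94 g)
  Al2O3: 20.23·0.1810 + 45.18·0.1933 + 12.87·0.9961 = 25.21 g (target 25.21 g)
  Na2O: 20.23·0.03430 + 45.18·0.1127 + 9.949·0.4377 = 10.14 g (target 10.14 g)
  K2O: 20.23·0.1181 = 2.389 g (target 2.389 g)
Glass-mass sanity pass: whole batch net of LOI = 100.0 g (per-oxide target masses sum to 100.0 g; the stated basis being 100.0 g — deltas are rounding alone).
Summing the batch: Σ batch = 106.6 g; LOI loss = Σ batch·LOI = 6.549 g; yield: glass divided by total = 93.85%.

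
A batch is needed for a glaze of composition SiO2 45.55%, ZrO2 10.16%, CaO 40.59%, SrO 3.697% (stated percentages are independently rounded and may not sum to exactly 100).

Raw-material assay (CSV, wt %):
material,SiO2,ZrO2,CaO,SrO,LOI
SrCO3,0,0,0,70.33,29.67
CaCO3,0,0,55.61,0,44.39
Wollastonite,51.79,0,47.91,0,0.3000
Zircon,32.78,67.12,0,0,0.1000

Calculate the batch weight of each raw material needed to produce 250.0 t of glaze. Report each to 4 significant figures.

In-progress results are shown, with 4-significant-digit rounding, on the page. All arithmetic holds exact precision at all times; every reported value is rounded exactly once; all derived quantities (net glass mass, the totals, yield, LOI, four oxide percentages) are rebuilt starting from the weights on 250.0 t of glass at exact precision as they appear in question or answer.
The oxide mass targets at 250.0 t glaze:
  SiO2: 45.55% × 250.0 = 113.9 t
  ZrO2: 10.16% × 250.0 = 25.40 t
  CaO: 40.59% × 250.0 = 101.5 t
  SrO: 3.697% × 250.0 = 9.242 t
Balance tally, oxide-wise, working from each reported weight, relative to the basis at hand (summed amounts equal target values once rounding is allowed for):
  SiO2: 195.9·0.5179 + 37.84·0.3278 = 113.9 t (target 113.9 t)
  ZrO2: 37.84·0.6712 = 25.40 t (target 25.40 t)
  CaO: 13.68·0.5561 + 195.9·0.4791 = 101.5 t (target 101.5 t)
  SrO: 13.14·0.7033 = 9.241 t (target 9.242 t)
Glass mass check: total charge less LOI = 250.0 t (the targets, summed, come to 250.0 t; the stated basis being 250.0 t — a pure rounding effect).
Summing the batch: Σ batch = 260.6 t; Σ batch·LOI gives LOI loss = 10.60 t; as yield: glass ÷ batch → 95.93%.

Batch per 250.0 t glaze:
  SrCO3: 13.14 t
  CaCO3: 13.68 t
  Wollastonite: 195.9 t
  Zircon: 37.84 t
Total batch = 260.6 t; LOI loss = 10.60 t; yield = 95.93%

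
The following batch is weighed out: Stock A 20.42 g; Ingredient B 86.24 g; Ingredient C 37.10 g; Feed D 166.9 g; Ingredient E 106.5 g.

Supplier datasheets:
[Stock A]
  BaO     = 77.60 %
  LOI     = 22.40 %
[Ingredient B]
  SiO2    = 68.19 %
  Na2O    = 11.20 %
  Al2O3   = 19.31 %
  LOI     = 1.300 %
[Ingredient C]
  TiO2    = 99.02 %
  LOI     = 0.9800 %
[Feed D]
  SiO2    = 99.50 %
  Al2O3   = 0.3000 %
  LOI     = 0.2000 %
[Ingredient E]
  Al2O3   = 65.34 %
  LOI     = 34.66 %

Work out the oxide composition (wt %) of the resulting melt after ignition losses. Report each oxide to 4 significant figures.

Glass mass = 373.9 g (batch 417.2 − LOI 43.31).
Composition: SiO2 60.15%, Na2O 2.584%, TiO2 9.826%, BaO 4.239%, Al2O3 23.20%

All internal work carries full precision at all times. Values along the way appear, rounded to four significant digits, across the worked steps. A single rounding produces every reported figure; all derived quantities (five oxide percentages, LOI, net glass mass, yield, totals) are rebuilt in exact precision from the batch weights per 373.9 g of glass precisely as stated by problem or answer.
Oxide-by-oxide delivered mass:
  SiO2: 86.24·0.6819 + 166.9·0.9950 = 224.9 g
  Na2O: 86.24·0.1120 = 9.659 g
  TiO2: 37.10·0.9902 = 36.74 g
  BaO: 20.42·0.7760 = 15.85 g
  Al2O3: 86.24·0.1931 + 166.9·0.003000 + 106.5·0.6534 = 86.74 g
LOI: 20.42·0.2240 + 86.24·0.01300 + 37.10·0.009800 + 166.9·0.002000 + 106.5·0.3466 = 43.31 g
Glass = total batch minus LOI = 417.2 − 43.31 = 373.9 g (equal to the oxide-mass sum)
wt %: oxide over glass, times 100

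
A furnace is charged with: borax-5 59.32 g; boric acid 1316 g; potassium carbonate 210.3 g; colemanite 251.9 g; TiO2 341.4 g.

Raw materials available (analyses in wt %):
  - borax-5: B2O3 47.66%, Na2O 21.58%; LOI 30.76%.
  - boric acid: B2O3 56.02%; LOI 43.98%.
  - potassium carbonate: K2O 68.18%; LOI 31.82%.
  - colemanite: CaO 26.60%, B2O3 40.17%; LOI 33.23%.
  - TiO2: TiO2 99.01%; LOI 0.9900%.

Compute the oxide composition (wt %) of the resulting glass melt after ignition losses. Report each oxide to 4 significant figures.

Glass mass = 1428 g (batch 2179 − LOI 751.0).
Composition: CaO 4.693%, B2O3 60.70%, K2O 10.04%, Na2O 0.8965%, TiO2 23.67%

All internal work keeps full float precision in all steps. Values along the way appear, with 4-significant-digit rounding, alongside each step — each reported number carries a single rounding; all derived quantities (five oxide percentages, yield, the totals, LOI, glass mass) are carried using the weight values per 1428 g of glass in full float precision exactly as printed in the question or the answer.
Per-oxide mass from batch:
  CaO: 251.9·0.2660 = 67.01 g
  B2O3: 59.32·0.4766 + 1316·0.5602 + 251.9·0.4017 = 866.7 g
  K2O: 210.3·0.6818 = 143.4 g
  Na2O: 59.32·0.2158 = 12.80 g
  TiO2: 341.4·0.9901 = 338.0 g
LOI: 59.32·0.3076 + 1316·0.4398 + 210.3·0.3182 + 251.9·0.3323 + 341.4·0.009900 = 751.0 g
Glass mass = batch − LOI = 2179 − 751.0 = 1428 g (equal to the oxide-mass sum)
wt % = 100 × oxide mass / glass mass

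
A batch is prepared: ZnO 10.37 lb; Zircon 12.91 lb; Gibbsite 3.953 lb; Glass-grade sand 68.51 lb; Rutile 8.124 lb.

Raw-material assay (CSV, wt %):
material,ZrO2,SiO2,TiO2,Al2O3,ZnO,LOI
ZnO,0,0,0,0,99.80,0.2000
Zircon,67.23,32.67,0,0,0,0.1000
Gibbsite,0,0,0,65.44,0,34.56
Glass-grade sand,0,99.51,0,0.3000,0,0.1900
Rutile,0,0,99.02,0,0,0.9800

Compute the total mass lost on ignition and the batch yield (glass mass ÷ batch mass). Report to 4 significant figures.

LOI loss = 1.610 lb; glass = 102.3 lb; yield = 98.45%

Each numeric step carries full precision at every stage — values along the way appear, with 4-significant-figure rounding, in the printout. Exactly one rounding lands on each reported number — all derived quantities (the yield, totals, LOI, net glass mass, five oxide percentages) are computed in exact precision using the weight values at 102.3 lb of glass exactly as printed in either problem or answer.
LOI of each material in turn:
  ZnO: 10.37 × 0.002000 = 0.02074 lb
  Zircon: 12.91 × 0.001000 = 0.01291 lb
  Gibbsite: 3.953 × 0.3456 = 1.366 lb
  Glass-grade sand: 68.51 × 0.001900 = 0.1302 lb
  Rutile: 8.124 × 0.009800 = 0.07962 lb
Total LOI = 1.610 lb
Glass = batch − LOI = 103.9 − 1.610 = 102.3 lb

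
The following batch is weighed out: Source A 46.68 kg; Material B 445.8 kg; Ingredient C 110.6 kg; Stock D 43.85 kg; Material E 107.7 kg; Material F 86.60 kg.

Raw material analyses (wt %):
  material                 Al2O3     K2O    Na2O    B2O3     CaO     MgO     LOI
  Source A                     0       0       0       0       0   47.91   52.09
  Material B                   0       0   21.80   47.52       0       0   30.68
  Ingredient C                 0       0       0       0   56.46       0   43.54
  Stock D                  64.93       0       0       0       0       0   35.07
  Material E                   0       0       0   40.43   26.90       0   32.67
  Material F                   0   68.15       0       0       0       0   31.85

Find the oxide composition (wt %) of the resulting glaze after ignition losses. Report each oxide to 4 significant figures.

Glass mass = 553.8 kg (batch 841.2 − LOI 287.4).
Composition: Al2O3 5.141%, K2O 10.66%, Na2O 17.55%, B2O3 46.11%, CaO 16.51%, MgO 4.038%

Working values appear rounded to four significant digits when written out. The whole derivation runs at full float precision through the solve — each reported figure sees exactly one rounding. All derived quantities, which include LOI, yield, net glass mass, totals, six oxide percentages, are recomputed at full float precision, precisely as stated by the question or the answer, starting from the weights per 553.8 kg of glass.
Oxide masses out of the charge:
  Al2O3: 43.85·0.6493 = 28.47 kg
  K2O: 86.60·0.6815 = 59.02 kg
  Na2O: 445.8·0.2180 = 97.18 kg
  B2O3: 445.8·0.4752 + 107.7·0.4043 = 255.4 kg
  CaO: 110.6·0.5646 + 107.7·0.2690 = 91.42 kg
  MgO: 46.68·0.4791 = 22.36 kg
LOI: 46.68·0.5209 + 445.8·0.3068 + 110.6·0.4354 + 43.85·0.3507 + 107.7·0.3267 + 86.60·0.3185 = 287.4 kg
Glass = total batch minus LOI = 841.2 − 287.4 = 553.8 kg (equal to the oxide-mass sum)
wt % = 100 × oxide mass / glass mass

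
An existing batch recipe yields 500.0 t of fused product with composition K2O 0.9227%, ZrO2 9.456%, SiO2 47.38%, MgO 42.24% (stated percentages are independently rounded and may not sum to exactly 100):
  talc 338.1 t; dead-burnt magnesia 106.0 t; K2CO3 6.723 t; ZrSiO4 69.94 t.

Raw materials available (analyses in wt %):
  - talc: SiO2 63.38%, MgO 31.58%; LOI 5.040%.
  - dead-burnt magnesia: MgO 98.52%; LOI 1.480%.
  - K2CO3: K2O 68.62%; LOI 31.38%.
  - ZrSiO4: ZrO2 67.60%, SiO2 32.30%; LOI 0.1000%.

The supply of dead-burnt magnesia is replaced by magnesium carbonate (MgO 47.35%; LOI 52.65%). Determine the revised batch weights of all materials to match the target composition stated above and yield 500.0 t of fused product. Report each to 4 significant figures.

Revised batch per 500.0 t fused product:
  talc: 338.1 t
  magnesium carbonate: 220.5 t
  K2CO3: 6.723 t
  ZrSiO4: 69.94 t
Total batch = 635.3 t; LOI loss = 135.3 t

The intermediate values are displayed, rounded to four significant figures, alongside each step — all internal work holds full precision at each step; exactly one rounding goes into each reported value; the derived quantities are computed using the weight values on 500.0 t of glass at exact precision (the totals, the four compositions, ignition loss, the yield, glass mass) exactly as shown in the problem or answer text.
Target masses of each oxide per 500.0 t fused product:
  K2O: 0.9227% × 500.0 = 4.613 t
  ZrO2: 9.456% × 500.0 = 47.28 t
  SiO2: 47.38% × 500.0 = 236.9 t
  MgO: 42.24% × 500.0 = 211.2 t
Verifying the oxide balance applying the batch weights above, versus the basis set out (sum by sum, the targets are met exact up to rounding of places):
  K2O: 6.723·0.6862 = 4.613 t (target 4.613 t)
  ZrO2: 69.94·0.6760 = 47.28 t (target 47.28 t)
  SiO2: 338.1·0.6338 + 69.94·0.3230 = 236.9 t (target 236.9 t)
  MgO: 338.1·0.3158 + 220.5·0.4735 = 211.2 t (target 211.2 t)
Mass balance on the glass: total batch − LOI = 499.9 t (per-oxide target masses sum to 500.0 t; with the basis standing at 500.0 t — deltas are rounding alone).
Total batch = Σ batch = 635.3 t; LOI removed, Σ of batch·LOI: 135.3 t; as yield: glass ÷ batch → 78.70%.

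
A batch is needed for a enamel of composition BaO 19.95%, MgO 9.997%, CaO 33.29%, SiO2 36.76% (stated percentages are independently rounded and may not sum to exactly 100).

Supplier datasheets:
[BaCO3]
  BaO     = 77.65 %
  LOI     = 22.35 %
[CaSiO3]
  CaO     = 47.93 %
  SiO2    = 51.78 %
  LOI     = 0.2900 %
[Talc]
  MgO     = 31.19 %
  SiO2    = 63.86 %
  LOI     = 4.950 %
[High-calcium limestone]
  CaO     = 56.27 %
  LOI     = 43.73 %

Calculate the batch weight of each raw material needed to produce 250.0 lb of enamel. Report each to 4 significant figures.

Batch per 250.0 lb enamel:
  BaCO3: 64.23 lb
  CaSiO3: 78.66 lb
  Talc: 80.13 lb
  High-calcium limestone: 80.90 lb
Total batch = 303.9 lb; LOI loss = 53.93 lb; yield = 82.26%

In-progress results are displayed (rounded to four significant digits) across the worked steps; every computation keeps exact precision all the way through; a single rounding yields each reported value. All derived quantities are carried from the weighed amounts on 250.0 lb of glass in exact precision (the four compositions, totals, net glass mass, LOI, the yield) exactly as printed in the problem or answer text.
Oxide-by-oxide targets in 250.0 lb enamel:
  BaO: 19.95% × 250.0 = 49.88 lb
  MgO: 9.997% × 250.0 = 24.99 lb
  CaO: 33.29% × 250.0 = 83.22 lb
  SiO2: 36.76% × 250.0 = 91.90 lb
Sums-versus-targets review using the reported weights, under the basis named above (every target is met by its sum net of answer rounding effects):
  BaO: 64.23·0.7765 = 49.87 lb (target 49.88 lb)
  MgO: 80.13·0.3119 = 24.99 lb (target 24.99 lb)
  CaO: 78.66·0.4793 + 80.90·0.5627 = 83.22 lb (target 83.22 lb)
  SiO2: 78.66·0.5178 + 80.13·0.6386 = 91.90 lb (target 91.90 lb)
Consistency of the glass mass: total charge less LOI = 250.0 lb (targets for the oxides total 250.0 lb; against the stated basis, 250.0 lb — gaps are rounding artifacts).
Batch grand total — Σ batch = 303.9 lb; Σ batch·LOI gives LOI loss = 53.93 lb; yield: glass divided by total = 82.26%.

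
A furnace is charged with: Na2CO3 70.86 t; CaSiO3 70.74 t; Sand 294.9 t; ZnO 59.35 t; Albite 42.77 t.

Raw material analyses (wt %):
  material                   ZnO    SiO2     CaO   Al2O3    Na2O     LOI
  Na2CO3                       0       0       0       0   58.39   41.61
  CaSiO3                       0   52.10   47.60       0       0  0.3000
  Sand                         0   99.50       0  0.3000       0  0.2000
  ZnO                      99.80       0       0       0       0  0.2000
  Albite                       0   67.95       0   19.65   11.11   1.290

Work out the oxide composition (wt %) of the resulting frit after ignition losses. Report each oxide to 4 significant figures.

All internal work keeps full precision through the solve. Intermediates appear (rounded to four significant figures) on the page. Every reported value carries a single rounding; derived quantities are rebuilt starting from the weights per 507.7 t of glass at exact precision (LOI, yield, five oxide percentages, totals, net glass mass) as they appear in the question or the answer.
Delivered oxide masses:
  ZnO: 59.35·0.9980 = 59.23 t
  SiO2: 70.74·0.5210 + 294.9·0.9950 + 42.77·0.6795 = 359.3 t
  CaO: 70.74·0.4760 = 33.67 t
  Al2O3: 294.9·0.003000 + 42.77·0.1965 = 9.289 t
  Na2O: 70.86·0.5839 + 42.77·0.1111 = 46.13 t
LOI: 70.86·0.4161 + 70.74·0.003000 + 294.9·0.002000 + 59.35·0.002000 + 42.77·0.01290 = 30.96 t
batch − LOI leaves glass = 538.6 − 30.96 = 507.7 t (matching Σ of the oxides)
wt %: oxide over glass, times 100

Glass mass = 507.7 t (batch 538.6 − LOI 30.96).
Composition: ZnO 11.67%, SiO2 70.78%, CaO 6.633%, Al2O3 1.830%, Na2O 9.086%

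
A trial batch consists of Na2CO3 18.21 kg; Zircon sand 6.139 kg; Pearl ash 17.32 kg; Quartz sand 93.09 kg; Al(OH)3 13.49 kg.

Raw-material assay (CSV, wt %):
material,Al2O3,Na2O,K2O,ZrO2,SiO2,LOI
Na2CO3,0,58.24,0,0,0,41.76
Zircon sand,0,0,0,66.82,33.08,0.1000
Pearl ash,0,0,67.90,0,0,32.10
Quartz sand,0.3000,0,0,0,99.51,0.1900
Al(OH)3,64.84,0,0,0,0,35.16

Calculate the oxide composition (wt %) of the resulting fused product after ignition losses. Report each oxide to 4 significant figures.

Glass mass = 130.2 kg (batch 148.2 − LOI 18.09).
Composition: Al2O3 6.935%, Na2O 8.148%, K2O 9.035%, ZrO2 3.152%, SiO2 72.73%

All arithmetic runs at full float precision throughout; mid-chain values are printed, rounded to 4 significant figures, in the printout — every reported value is rounded once only — all derived quantities are computed using the weight values on 130.2 kg of glass in full precision (the totals, net glass mass, yield, five oxide percentages, LOI) as set out in the problem or the answer.
Delivered oxide masses:
  Al2O3: 93.09·0.003000 + 13.49·0.6484 = 9.026 kg
  Na2O: 18.21·0.5824 = 10.61 kg
  K2O: 17.32·0.6790 = 11.76 kg
  ZrO2: 6.139·0.6682 = 4.102 kg
  SiO2: 6.139·0.3308 + 93.09·0.9951 = 94.66 kg
LOI: 18.21·0.4176 + 6.139·0.001000 + 17.32·0.3210 + 93.09·0.001900 + 13.49·0.3516 = 18.09 kg
Net of LOI, the glass mass = 148.2 − 18.09 = 130.2 kg (matching Σ of the oxides)
each wt % is 100 × oxide ÷ glass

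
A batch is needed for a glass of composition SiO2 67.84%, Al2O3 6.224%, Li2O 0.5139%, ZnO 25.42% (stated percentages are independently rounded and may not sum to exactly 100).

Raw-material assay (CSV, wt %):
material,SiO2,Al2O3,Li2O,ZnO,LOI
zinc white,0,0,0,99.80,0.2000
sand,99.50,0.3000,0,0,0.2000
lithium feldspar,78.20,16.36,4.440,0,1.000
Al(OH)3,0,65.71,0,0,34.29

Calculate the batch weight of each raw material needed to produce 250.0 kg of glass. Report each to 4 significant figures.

The intermediate values are printed, rounded to 4 significant digits, across the worked steps; all arithmetic carries full precision all the way through. Every reported value is rounded just once — derived quantities are computed at full float precision (the totals, LOI, four oxide percentages, glass mass, the yield) from the batch weights on 250.0 kg of glass, as written in question or answer.
Oxide mass targets, per 250.0 kg glass:
  SiO2: 67.84% × 250.0 = 169.6 kg
  Al2O3: 6.224% × 250.0 = 15.56 kg
  Li2O: 0.5139% × 250.0 = 1.285 kg
  ZnO: 25.42% × 250.0 = 63.55 kg
Checking each oxide sum applying the batch weights above, under the basis named above (target by target, the sums agree within answer rounding):
  SiO2: 147.7·0.9950 + 28.94·0.7820 = 169.6 kg (target 169.6 kg)
  Al2O3: 147.7·0.003000 + 28.94·0.1636 + 15.80·0.6571 = 15.56 kg (target 15.56 kg)
  Li2O: 28.94·0.04440 = 1.285 kg (target 1.285 kg)
  ZnO: 63.68·0.9980 = 63.55 kg (target 63.55 kg)
Mass balance on the glass: total charge less LOI = 250.0 kg (oxide target masses add up to 250.0 kg; stated basis 250.0 kg — any gap is answer rounding).
Adding the batch up: Σ batch = 256.1 kg; the LOI term Σ batch·LOI equals 6.130 kg; as yield: glass ÷ batch → 97.61%.

Batch per 250.0 kg glass:
  zinc white: 63.68 kg
  sand: 147.7 kg
  lithium feldspar: 28.94 kg
  Al(OH)3: 15.80 kg
Total batch = 256.1 kg; LOI loss = 6.130 kg; yield = 97.61%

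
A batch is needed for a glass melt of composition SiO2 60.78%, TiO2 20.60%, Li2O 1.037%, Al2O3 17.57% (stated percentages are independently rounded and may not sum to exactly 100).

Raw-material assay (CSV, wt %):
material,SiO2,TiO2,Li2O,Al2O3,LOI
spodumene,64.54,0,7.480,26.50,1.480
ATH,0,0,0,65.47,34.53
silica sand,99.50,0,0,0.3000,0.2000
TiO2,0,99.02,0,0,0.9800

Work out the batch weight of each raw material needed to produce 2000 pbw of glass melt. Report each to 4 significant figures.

Batch per 2000 pbw glass melt:
  spodumene: 277.3 pbw
  ATH: 419.7 pbw
  silica sand: 1042 pbw
  TiO2: 416.1 pbw
Total batch = 2155 pbw; LOI loss = 155.2 pbw; yield = 92.80%

Full float precision is held end to end. The intermediate values are printed (rounded to 4 significant figures) alongside each step. Each reported number carries a single rounding — the derived quantities (the yield, four oxide percentages, net glass mass, the totals, ignition loss) are computed at exact precision from the batch weights on 2000 pbw of glass, exactly as printed in the problem or the answer.
Target oxide masses per 2000 pbw glass melt:
  SiO2: 60.78% × 2000 = 1216 pbw
  TiO2: 20.60% × 2000 = 412.0 pbw
  Li2O: 1.037% × 2000 = 20.74 pbw
  Al2O3: 17.57% × 2000 = 351.4 pbw
Checking each oxide sum from the weights as reported, per the basis as stated (sums match the target masses exact up to rounding of places):
  SiO2: 277.3·0.6454 + 1042·0.9950 = 1216 pbw (target 1216 pbw)
  TiO2: 416.1·0.9902 = 412.0 pbw (target 412.0 pbw)
  Li2O: 277.3·0.07480 = 20.74 pbw (target 20.74 pbw)
  Al2O3: 277.3·0.2650 + 419.7·0.6547 + 1042·0.003000 = 351.4 pbw (target 351.4 pbw)
The glass-mass cross-check: batch total minus LOI = 2000 pbw (oxide target masses add up to 2000 pbw; stated basis 2000 pbw — deltas are rounding alone).
Batch total: Σ batch = 2155 pbw; ignition loss, Σ(batch × LOI) = 155.2 pbw; glass ÷ batch gives a yield of 92.80%.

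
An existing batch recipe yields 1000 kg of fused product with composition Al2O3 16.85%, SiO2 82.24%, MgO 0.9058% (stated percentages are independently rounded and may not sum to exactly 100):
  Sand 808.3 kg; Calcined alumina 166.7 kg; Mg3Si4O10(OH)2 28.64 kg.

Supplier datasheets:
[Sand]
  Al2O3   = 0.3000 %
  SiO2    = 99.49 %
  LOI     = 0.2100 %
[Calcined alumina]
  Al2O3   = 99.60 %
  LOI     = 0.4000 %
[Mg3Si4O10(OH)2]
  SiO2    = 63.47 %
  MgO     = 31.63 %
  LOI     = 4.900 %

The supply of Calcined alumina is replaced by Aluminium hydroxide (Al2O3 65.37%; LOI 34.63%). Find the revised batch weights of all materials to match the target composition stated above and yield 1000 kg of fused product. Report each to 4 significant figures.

Revised batch per 1000 kg fused product:
  Sand: 808.3 kg
  Aluminium hydroxide: 254.1 kg
  Mg3Si4O10(OH)2: 28.64 kg
Total batch = 1091 kg; LOI loss = 91.10 kg

Mid-chain values appear with 4-significant-figure rounding between the steps. The working math carries exact precision through the solve. Every reported figure is rounded just once; all derived quantities are re-derived using the weight values per 1000 kg of glass in full precision (the yield, glass mass, ignition loss, the three compositions, the totals), precisely as stated by problem or answer.
Per-oxide target masses for 1000 kg fused product:
  Al2O3: 16.85% × 1000 = 168.5 kg
  SiO2: 82.24% × 1000 = 822.4 kg
  MgO: 0.9058% × 1000 = 9.058 kg
Checking each oxide sum using the reported weights, against the basis in use (delivered sums recover each target modulo rounding of the values):
  Al2O3: 808.3·0.003000 + 254.1·0.6537 = 168.5 kg (target 168.5 kg)
  SiO2: 808.3·0.9949 + 28.64·0.6347 = 822.4 kg (target 822.4 kg)
  MgO: 28.64·0.3163 = 9.059 kg (target 9.058 kg)
Glass-mass sanity pass: whole batch net of LOI = 999.9 kg (oxide target masses add up to 1000 kg; with the basis standing at 1000 kg — a pure rounding effect).
Whole-batch sum: Σ batch = 1091 kg; Σ batch·LOI gives LOI loss = 91.10 kg; yield: glass divided by total = 91.65%.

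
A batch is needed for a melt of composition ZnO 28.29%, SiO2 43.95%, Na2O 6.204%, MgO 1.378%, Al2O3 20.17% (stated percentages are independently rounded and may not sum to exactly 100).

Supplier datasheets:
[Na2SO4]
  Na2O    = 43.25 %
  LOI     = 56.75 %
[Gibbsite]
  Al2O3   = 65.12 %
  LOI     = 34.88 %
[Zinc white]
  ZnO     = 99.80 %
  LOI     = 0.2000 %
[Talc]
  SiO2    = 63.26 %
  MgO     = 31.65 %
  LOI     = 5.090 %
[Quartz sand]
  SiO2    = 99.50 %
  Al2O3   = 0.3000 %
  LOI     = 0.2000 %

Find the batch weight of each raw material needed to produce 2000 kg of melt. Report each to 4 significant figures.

Batch per 2000 kg melt:
  Na2SO4: 286.9 kg
  Gibbsite: 615.7 kg
  Zinc white: 566.9 kg
  Talc: 87.08 kg
  Quartz sand: 828.1 kg
Total batch = 2385 kg; LOI loss = 384.8 kg; yield = 83.86%

All internal work runs at exact precision from start to finish. Values along the way are printed rounded off to 4 significant figures alongside each step; each reported result is rounded once only; the derived quantities, including ignition loss, glass mass, yield, the totals, five oxide percentages, are recomputed starting from the weights for 2000 kg of glass at exact precision, precisely as stated by the problem or the answer.
Per-oxide target masses for 2000 kg melt:
  ZnO: 28.29% × 2000 = 565.8 kg
  SiO2: 43.95% × 2000 = 879.0 kg
  Na2O: 6.204% × 2000 = 124.1 kg
  MgO: 1.378% × 2000 = 27.56 kg
  Al2O3: 20.17% × 2000 = 403.4 kg
A balance pass over the oxides, applying the batch weights above, under the basis named above (oxide sums agree with the targets inside rounding margins):
  ZnO: 566.9·0.9980 = 565.8 kg (target 565.8 kg)
  SiO2: 87.08·0.6326 + 828.1·0.9950 = 879.0 kg (target 879.0 kg)
  Na2O: 286.9·0.4325 = 124.1 kg (target 124.1 kg)
  MgO: 87.08·0.3165 = 27.56 kg (target 27.56 kg)
  Al2O3: 615.7·0.6512 + 828.1·0.003000 = 403.4 kg (target 403.4 kg)
The glass-mass cross-check: batch total minus LOI = 2000 kg (oxide target masses add up to 2000 kg; the stated basis being 2000 kg — rounding explains the deltas).
Batch grand total — Σ batch = 2385 kg; ignition loss, Σ(batch × LOI) = 384.8 kg; as yield: glass ÷ batch → 83.86%.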